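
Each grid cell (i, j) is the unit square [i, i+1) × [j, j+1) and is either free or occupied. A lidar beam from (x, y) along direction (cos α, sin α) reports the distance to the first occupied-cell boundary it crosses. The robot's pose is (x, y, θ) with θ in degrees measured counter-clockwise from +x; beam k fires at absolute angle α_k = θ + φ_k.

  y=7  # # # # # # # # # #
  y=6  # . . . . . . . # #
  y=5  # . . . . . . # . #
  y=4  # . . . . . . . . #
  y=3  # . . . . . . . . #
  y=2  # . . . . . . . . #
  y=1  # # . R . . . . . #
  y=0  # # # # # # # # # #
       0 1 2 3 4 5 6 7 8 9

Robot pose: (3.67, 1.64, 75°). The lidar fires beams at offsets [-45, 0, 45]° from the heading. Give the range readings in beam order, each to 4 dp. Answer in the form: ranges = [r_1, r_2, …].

ranges = [6.1546, 5.5491, 5.3400]

beam 1: φ=-45°, α=30°
  d=(0.8660,0.5000)  start (3,1)  tX=0.3811 tY=0.7200  stride 1/|dx|=1.1547 1/|dy|=2.0000
    cross x-line → (4,1), t=0.3811
    cross y-line → (4,2), t=0.7200
    cross x-line → (5,2), t=1.5358
    cross x-line → (6,2), t=2.6905
    cross y-line → (6,3), t=2.7200
    cross x-line → (7,3), t=3.8452
    cross y-line → (7,4), t=4.7200
    cross x-line → (8,4), t=4.9999
    cross x-line → (9,4), t=6.1546 (wall)
  → r_1 = 6.1546
beam 2: φ=0°, α=75°
  d=(0.2588,0.9659)  start (3,1)  tX=1.2750 tY=0.3727  stride 1/|dx|=3.8637 1/|dy|=1.0353
    cross y-line → (3,2), t=0.3727
    cross x-line → (4,2), t=1.2750
    cross y-line → (4,3), t=1.4080
    cross y-line → (4,4), t=2.4433
    cross y-line → (4,5), t=3.4785
    cross y-line → (4,6), t=4.5138
    cross x-line → (5,6), t=5.1387
    cross y-line → (5,7), t=5.5491 (wall)
  → r_2 = 5.5491
beam 3: φ=45°, α=120°
  d=(-0.5000,0.8660)  start (3,1)  tX=1.3400 tY=0.4157  stride 1/|dx|=2.0000 1/|dy|=1.1547
    cross y-line → (3,2), t=0.4157
    cross x-line → (2,2), t=1.3400
    cross y-line → (2,3), t=1.5704
    cross y-line → (2,4), t=2.7251
    cross x-line → (1,4), t=3.3400
    cross y-line → (1,5), t=3.8798
    cross y-line → (1,6), t=5.0345
    cross x-line → (0,6), t=5.3400 (wall)
  → r_3 = 5.3400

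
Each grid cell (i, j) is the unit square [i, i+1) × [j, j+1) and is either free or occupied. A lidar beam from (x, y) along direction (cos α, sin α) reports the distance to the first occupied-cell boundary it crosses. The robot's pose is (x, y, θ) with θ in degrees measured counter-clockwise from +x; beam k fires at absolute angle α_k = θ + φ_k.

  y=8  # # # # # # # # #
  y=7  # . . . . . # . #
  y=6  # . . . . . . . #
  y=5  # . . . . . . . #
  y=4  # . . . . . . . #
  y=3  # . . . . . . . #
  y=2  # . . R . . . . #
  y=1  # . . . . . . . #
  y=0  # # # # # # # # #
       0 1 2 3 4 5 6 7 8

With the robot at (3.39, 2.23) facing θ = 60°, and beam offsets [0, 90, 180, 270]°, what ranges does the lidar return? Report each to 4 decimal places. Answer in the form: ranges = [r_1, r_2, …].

beam 1: φ=0°, α=60°
  direction (0.5000, 0.8660); cell (3,2); t to first gridline: x 1.2200, y 0.8891 (then +2.0000 / +1.1547)
    (3,3) via y @ 0.8891
    (4,3) via x @ 1.2200
    (4,4) via y @ 2.0438
    (4,5) via y @ 3.1985
    (5,5) via x @ 3.2200
    (5,6) via y @ 4.3532
    (6,6) via x @ 5.2200
    (6,7) via y @ 5.5079  # hit
  → r_1 = 5.5079
beam 2: φ=90°, α=150°
  direction (-0.8660, 0.5000); cell (3,2); t to first gridline: x 0.4503, y 1.5400 (then +1.1547 / +2.0000)
    (2,2) via x @ 0.4503
    (2,3) via y @ 1.5400
    (1,3) via x @ 1.6050
    (0,3) via x @ 2.7597  # hit
  → r_2 = 2.7597
beam 3: φ=180°, α=240°
  direction (-0.5000, -0.8660); cell (3,2); t to first gridline: x 0.7800, y 0.2656 (then +2.0000 / +1.1547)
    (3,1) via y @ 0.2656
    (2,1) via x @ 0.7800
    (2,0) via y @ 1.4203  # hit
  → r_3 = 1.4203
beam 4: φ=270°, α=330°
  direction (0.8660, -0.5000); cell (3,2); t to first gridline: x 0.7044, y 0.4600 (then +1.1547 / +2.0000)
    (3,1) via y @ 0.4600
    (4,1) via x @ 0.7044
    (5,1) via x @ 1.8591
    (5,0) via y @ 2.4600  # hit
  → r_4 = 2.4600

ranges = [5.5079, 2.7597, 1.4203, 2.4600]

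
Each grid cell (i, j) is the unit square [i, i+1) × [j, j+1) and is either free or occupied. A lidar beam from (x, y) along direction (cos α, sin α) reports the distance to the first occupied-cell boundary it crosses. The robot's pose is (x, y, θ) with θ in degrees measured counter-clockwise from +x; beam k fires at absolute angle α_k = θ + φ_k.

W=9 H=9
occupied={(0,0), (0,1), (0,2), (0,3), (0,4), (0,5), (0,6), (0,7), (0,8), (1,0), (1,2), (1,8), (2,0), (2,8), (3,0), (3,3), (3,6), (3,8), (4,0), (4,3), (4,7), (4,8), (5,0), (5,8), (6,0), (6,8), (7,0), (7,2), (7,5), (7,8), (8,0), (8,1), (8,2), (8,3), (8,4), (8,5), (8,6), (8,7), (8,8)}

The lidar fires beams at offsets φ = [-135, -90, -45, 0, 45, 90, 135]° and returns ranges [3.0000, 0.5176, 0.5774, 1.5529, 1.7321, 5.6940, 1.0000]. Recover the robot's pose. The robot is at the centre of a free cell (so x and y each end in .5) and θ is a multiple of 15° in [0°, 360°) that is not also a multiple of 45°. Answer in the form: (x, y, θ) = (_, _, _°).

Enumerate (i+0.5, j+0.5, θ) over the 42 free cells and 16 admissible headings. For each, cast all 7 beams and compare to the given ranges.
  (3.5, 4.5, 120°): beam 1 = 4.6587 ≠ 3.0000 ✗
  (2.5, 7.5, 210°): beam 1 = 0.5176 ≠ 3.0000 ✗
  (4.5, 1.5, 105°): beam 1 = 1.0000 ≠ 3.0000 ✗
  (5.5, 5.5, 330°): beam 1 = 4.6587 ≠ 3.0000 ✗
  (6.5, 4.5, 75°): beam 1 = 1.7321 ≠ 3.0000 ✗
  …
  (2.5, 2.5, 255°): r_1=3.0000, r_2=0.5176, r_3=0.5774, r_4=1.5529, r_5=1.7321, r_6=5.6940, r_7=1.0000 — all match ✓
Unique over the lattice → pose = (2.5, 2.5, 255°).

(x, y, θ) = (2.5, 2.5, 255°)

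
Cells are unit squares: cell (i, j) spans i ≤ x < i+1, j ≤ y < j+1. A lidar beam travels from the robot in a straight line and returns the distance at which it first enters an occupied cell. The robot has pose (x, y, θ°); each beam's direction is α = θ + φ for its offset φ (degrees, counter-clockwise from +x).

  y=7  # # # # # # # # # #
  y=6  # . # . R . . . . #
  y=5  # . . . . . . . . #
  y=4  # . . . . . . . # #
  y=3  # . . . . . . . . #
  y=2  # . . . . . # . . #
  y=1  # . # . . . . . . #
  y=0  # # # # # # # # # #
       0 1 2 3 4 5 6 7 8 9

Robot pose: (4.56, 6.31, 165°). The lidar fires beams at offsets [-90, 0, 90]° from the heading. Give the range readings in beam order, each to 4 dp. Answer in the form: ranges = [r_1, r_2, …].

beam 1: φ=-90°, α=75°
  cosα=0.2588 sinα=0.9659 | (4,6) | tMaxX 1.7000 tMaxY 0.7143 | tΔX 3.8637 tΔY 1.0353
    t=0.7143 [y] (4,7) — stop
  → r_1 = 0.7143
beam 2: φ=0°, α=165°
  cosα=-0.9659 sinα=0.2588 | (4,6) | tMaxX 0.5798 tMaxY 2.6660 | tΔX 1.0353 tΔY 3.8637
    t=0.5798 [x] (3,6)
    t=1.6150 [x] (2,6) — stop
  → r_2 = 1.6150
beam 3: φ=90°, α=255°
  cosα=-0.2588 sinα=-0.9659 | (4,6) | tMaxX 2.1637 tMaxY 0.3209 | tΔX 3.8637 tΔY 1.0353
    t=0.3209 [y] (4,5)
    t=1.3562 [y] (4,4)
    t=2.1637 [x] (3,4)
    t=2.3915 [y] (3,3)
    t=3.4268 [y] (3,2)
    t=4.4620 [y] (3,1)
    t=5.4973 [y] (3,0) — stop
  → r_3 = 5.4973

ranges = [0.7143, 1.6150, 5.4973]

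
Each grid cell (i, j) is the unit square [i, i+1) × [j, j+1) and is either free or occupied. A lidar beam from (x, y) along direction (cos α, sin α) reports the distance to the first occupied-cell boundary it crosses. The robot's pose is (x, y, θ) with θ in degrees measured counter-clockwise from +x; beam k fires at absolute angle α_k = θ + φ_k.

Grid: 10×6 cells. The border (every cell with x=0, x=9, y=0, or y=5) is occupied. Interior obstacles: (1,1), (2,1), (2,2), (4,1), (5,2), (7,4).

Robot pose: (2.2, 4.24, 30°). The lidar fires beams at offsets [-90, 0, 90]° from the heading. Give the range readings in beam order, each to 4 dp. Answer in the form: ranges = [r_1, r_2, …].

beam 1: φ=-90°, α=300°
  dir = (cos 300°, sin 300°) = (0.5000, -0.8660); from cell (2,4)
  next x-line at t=1.6000, next y-line at t=0.2771; Δt_x=2.0000, Δt_y=1.1547
    y: enter (2,3) at t=0.2771
    y: enter (2,2) at t=1.4318 ← occupied
  → r_1 = 1.4318
beam 2: φ=0°, α=30°
  dir = (cos 30°, sin 30°) = (0.8660, 0.5000); from cell (2,4)
  next x-line at t=0.9238, next y-line at t=1.5200; Δt_x=1.1547, Δt_y=2.0000
    x: enter (3,4) at t=0.9238
    y: enter (3,5) at t=1.5200 ← occupied
  → r_2 = 1.5200
beam 3: φ=90°, α=120°
  dir = (cos 120°, sin 120°) = (-0.5000, 0.8660); from cell (2,4)
  next x-line at t=0.4000, next y-line at t=0.8776; Δt_x=2.0000, Δt_y=1.1547
    x: enter (1,4) at t=0.4000
    y: enter (1,5) at t=0.8776 ← occupied
  → r_3 = 0.8776

ranges = [1.4318, 1.5200, 0.8776]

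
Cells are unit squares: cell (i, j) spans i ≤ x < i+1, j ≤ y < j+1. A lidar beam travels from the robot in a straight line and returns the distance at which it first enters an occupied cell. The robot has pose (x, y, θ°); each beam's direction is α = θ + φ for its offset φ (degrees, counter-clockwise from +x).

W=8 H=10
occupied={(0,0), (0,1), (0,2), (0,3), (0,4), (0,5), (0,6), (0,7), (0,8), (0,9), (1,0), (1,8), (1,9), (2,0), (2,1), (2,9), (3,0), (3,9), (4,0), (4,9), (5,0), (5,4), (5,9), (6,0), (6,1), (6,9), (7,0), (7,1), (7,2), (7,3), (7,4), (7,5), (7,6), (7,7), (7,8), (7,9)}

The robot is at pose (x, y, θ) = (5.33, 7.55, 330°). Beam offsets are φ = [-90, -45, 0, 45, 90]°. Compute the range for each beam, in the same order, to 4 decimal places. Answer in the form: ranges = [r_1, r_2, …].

beam 1: φ=-90°, α=240°
  d=(-0.5000,-0.8660)  start (5,7)  tX=0.6600 tY=0.6351  stride 1/|dx|=2.0000 1/|dy|=1.1547
    cross y-line → (5,6), t=0.6351
    cross x-line → (4,6), t=0.6600
    cross y-line → (4,5), t=1.7898
    cross x-line → (3,5), t=2.6600
    cross y-line → (3,4), t=2.9445
    cross y-line → (3,3), t=4.0992
    cross x-line → (2,3), t=4.6600
    cross y-line → (2,2), t=5.2539
    cross y-line → (2,1), t=6.4086 (wall)
  → r_1 = 6.4086
beam 2: φ=-45°, α=285°
  d=(0.2588,-0.9659)  start (5,7)  tX=2.5887 tY=0.5694  stride 1/|dx|=3.8637 1/|dy|=1.0353
    cross y-line → (5,6), t=0.5694
    cross y-line → (5,5), t=1.6047
    cross x-line → (6,5), t=2.5887
    cross y-line → (6,4), t=2.6400
    cross y-line → (6,3), t=3.6752
    cross y-line → (6,2), t=4.7105
    cross y-line → (6,1), t=5.7458 (wall)
  → r_2 = 5.7458
beam 3: φ=0°, α=330°
  d=(0.8660,-0.5000)  start (5,7)  tX=0.7736 tY=1.1000  stride 1/|dx|=1.1547 1/|dy|=2.0000
    cross x-line → (6,7), t=0.7736
    cross y-line → (6,6), t=1.1000
    cross x-line → (7,6), t=1.9283 (wall)
  → r_3 = 1.9283
beam 4: φ=45°, α=15°
  d=(0.9659,0.2588)  start (5,7)  tX=0.6936 tY=1.7387  stride 1/|dx|=1.0353 1/|dy|=3.8637
    cross x-line → (6,7), t=0.6936
    cross x-line → (7,7), t=1.7289 (wall)
  → r_4 = 1.7289
beam 5: φ=90°, α=60°
  d=(0.5000,0.8660)  start (5,7)  tX=1.3400 tY=0.5196  stride 1/|dx|=2.0000 1/|dy|=1.1547
    cross y-line → (5,8), t=0.5196
    cross x-line → (6,8), t=1.3400
    cross y-line → (6,9), t=1.6743 (wall)
  → r_5 = 1.6743

ranges = [6.4086, 5.7458, 1.9283, 1.7289, 1.6743]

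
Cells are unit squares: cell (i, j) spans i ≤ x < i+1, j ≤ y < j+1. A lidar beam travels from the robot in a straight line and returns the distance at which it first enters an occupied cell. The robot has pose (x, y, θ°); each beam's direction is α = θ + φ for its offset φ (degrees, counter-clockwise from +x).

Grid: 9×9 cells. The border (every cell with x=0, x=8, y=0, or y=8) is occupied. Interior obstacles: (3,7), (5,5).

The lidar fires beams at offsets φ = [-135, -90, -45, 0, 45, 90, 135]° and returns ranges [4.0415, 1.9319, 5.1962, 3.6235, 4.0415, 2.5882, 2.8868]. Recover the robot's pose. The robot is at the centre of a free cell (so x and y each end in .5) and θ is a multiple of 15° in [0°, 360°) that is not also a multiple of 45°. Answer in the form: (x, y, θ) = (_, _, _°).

Candidates: 47 free-cell centres × 16 headings = 752 poses. Raycast each; keep the one whose scan matches to 4 dp.
  (2.5, 6.5, 150°): beam 1 = 5.6940 ≠ 4.0415 ✗
  (5.5, 1.5, 150°): beam 1 = 2.5882 ≠ 4.0415 ✗
  (6.5, 5.5, 105°): beam 1 = 1.7321 ≠ 4.0415 ✗
  (2.5, 4.5, 150°): beam 1 = 2.5882 ≠ 4.0415 ✗
  (2.5, 4.5, 75°): beam 2 = 5.6940 ≠ 1.9319 ✗
  …
  (4.5, 3.5, 165°): r_1=4.0415, r_2=1.9319, r_3=5.1962, r_4=3.6235, r_5=4.0415, r_6=2.5882, r_7=2.8868 — all match ✓
Only this pose fits every beam.

(x, y, θ) = (4.5, 3.5, 165°)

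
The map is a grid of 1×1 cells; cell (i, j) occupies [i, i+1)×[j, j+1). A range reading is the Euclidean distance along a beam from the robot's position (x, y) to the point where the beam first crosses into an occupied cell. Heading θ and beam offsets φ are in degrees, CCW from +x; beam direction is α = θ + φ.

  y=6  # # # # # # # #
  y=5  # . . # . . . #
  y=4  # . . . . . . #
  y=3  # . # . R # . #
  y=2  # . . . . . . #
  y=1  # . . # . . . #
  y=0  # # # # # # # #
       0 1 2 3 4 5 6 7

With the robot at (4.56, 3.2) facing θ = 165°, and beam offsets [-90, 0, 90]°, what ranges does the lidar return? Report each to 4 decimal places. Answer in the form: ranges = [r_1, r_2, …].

ranges = [2.8988, 1.6150, 2.1637]

beam 1: φ=-90°, α=75°
  d=(0.2588,0.9659)  start (4,3)  tX=1.7000 tY=0.8282  stride 1/|dx|=3.8637 1/|dy|=1.0353
    cross y-line → (4,4), t=0.8282
    cross x-line → (5,4), t=1.7000
    cross y-line → (5,5), t=1.8635
    cross y-line → (5,6), t=2.8988 (wall)
  → r_1 = 2.8988
beam 2: φ=0°, α=165°
  d=(-0.9659,0.2588)  start (4,3)  tX=0.5798 tY=3.0910  stride 1/|dx|=1.0353 1/|dy|=3.8637
    cross x-line → (3,3), t=0.5798
    cross x-line → (2,3), t=1.6150 (wall)
  → r_2 = 1.6150
beam 3: φ=90°, α=255°
  d=(-0.2588,-0.9659)  start (4,3)  tX=2.1637 tY=0.2071  stride 1/|dx|=3.8637 1/|dy|=1.0353
    cross y-line → (4,2), t=0.2071
    cross y-line → (4,1), t=1.2423
    cross x-line → (3,1), t=2.1637 (wall)
  → r_3 = 2.1637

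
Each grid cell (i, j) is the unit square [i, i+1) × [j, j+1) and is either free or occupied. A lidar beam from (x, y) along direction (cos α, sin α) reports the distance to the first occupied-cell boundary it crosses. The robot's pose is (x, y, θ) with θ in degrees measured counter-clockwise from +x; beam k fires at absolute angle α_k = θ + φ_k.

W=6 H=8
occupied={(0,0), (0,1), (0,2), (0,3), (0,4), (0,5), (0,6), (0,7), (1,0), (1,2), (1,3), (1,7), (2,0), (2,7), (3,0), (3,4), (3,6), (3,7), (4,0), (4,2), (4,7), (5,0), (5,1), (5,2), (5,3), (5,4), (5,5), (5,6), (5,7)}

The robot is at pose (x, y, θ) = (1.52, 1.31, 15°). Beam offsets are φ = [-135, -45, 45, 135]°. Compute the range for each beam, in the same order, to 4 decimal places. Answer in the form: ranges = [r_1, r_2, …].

beam 1: φ=-135°, α=240°
  cosα=-0.5000 sinα=-0.8660 | (1,1) | tMaxX 1.0400 tMaxY 0.3580 | tΔX 2.0000 tΔY 1.1547
    t=0.3580 [y] (1,0) — stop
  → r_1 = 0.3580
beam 2: φ=-45°, α=330°
  cosα=0.8660 sinα=-0.5000 | (1,1) | tMaxX 0.5543 tMaxY 0.6200 | tΔX 1.1547 tΔY 2.0000
    t=0.5543 [x] (2,1)
    t=0.6200 [y] (2,0) — stop
  → r_2 = 0.6200
beam 3: φ=45°, α=60°
  cosα=0.5000 sinα=0.8660 | (1,1) | tMaxX 0.9600 tMaxY 0.7967 | tΔX 2.0000 tΔY 1.1547
    t=0.7967 [y] (1,2) — stop
  → r_3 = 0.7967
beam 4: φ=135°, α=150°
  cosα=-0.8660 sinα=0.5000 | (1,1) | tMaxX 0.6004 tMaxY 1.3800 | tΔX 1.1547 tΔY 2.0000
    t=0.6004 [x] (0,1) — stop
  → r_4 = 0.6004

ranges = [0.3580, 0.6200, 0.7967, 0.6004]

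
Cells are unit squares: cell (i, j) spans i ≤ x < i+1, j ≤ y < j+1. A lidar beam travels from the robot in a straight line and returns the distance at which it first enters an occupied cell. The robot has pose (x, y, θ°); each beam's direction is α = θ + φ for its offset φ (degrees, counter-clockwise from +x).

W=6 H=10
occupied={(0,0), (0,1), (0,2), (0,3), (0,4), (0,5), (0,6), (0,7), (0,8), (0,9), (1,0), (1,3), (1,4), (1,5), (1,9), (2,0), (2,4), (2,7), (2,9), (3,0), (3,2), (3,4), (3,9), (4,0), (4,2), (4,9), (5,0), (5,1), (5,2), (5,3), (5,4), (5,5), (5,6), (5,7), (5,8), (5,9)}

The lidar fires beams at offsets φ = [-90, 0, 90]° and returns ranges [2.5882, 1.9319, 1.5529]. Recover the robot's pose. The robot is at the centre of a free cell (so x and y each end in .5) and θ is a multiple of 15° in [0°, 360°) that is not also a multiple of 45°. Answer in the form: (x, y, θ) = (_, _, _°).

(x, y, θ) = (3.5, 6.5, 195°)

Candidates: 24 free-cell centres × 16 headings = 384 poses. Raycast each; keep the one whose scan matches to 4 dp.
  (3.5, 1.5, 120°): beam 1 = 1.0000 ≠ 2.5882 ✗
  (2.5, 6.5, 240°): beam 1 = 1.7321 ≠ 2.5882 ✗
  (1.5, 7.5, 195°): beam 1 = 1.5529 ≠ 2.5882 ✗
  (4.5, 6.5, 120°): beam 1 = 0.5774 ≠ 2.5882 ✗
  …
  (3.5, 6.5, 195°): r_1=2.5882, r_2=1.9319, r_3=1.5529 — all match ✓
Unique over the lattice → pose = (3.5, 6.5, 195°).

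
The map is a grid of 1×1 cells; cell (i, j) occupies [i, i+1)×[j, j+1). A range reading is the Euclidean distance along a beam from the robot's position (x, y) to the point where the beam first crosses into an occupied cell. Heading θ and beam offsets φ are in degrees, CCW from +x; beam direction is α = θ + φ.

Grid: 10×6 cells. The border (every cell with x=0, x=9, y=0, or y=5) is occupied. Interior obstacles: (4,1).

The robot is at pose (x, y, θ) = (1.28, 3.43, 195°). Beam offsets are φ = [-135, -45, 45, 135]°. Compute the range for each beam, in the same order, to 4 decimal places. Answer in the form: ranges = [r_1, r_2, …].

ranges = [1.8129, 0.3233, 0.5600, 3.1408]

beam 1: φ=-135°, α=60°
  dir = (cos 60°, sin 60°) = (0.5000, 0.8660); from cell (1,3)
  next x-line at t=1.4400, next y-line at t=0.6582; Δt_x=2.0000, Δt_y=1.1547
    y: enter (1,4) at t=0.6582
    x: enter (2,4) at t=1.4400
    y: enter (2,5) at t=1.8129 ← occupied
  → r_1 = 1.8129
beam 2: φ=-45°, α=150°
  dir = (cos 150°, sin 150°) = (-0.8660, 0.5000); from cell (1,3)
  next x-line at t=0.3233, next y-line at t=1.1400; Δt_x=1.1547, Δt_y=2.0000
    x: enter (0,3) at t=0.3233 ← occupied
  → r_2 = 0.3233
beam 3: φ=45°, α=240°
  dir = (cos 240°, sin 240°) = (-0.5000, -0.8660); from cell (1,3)
  next x-line at t=0.5600, next y-line at t=0.4965; Δt_x=2.0000, Δt_y=1.1547
    y: enter (1,2) at t=0.4965
    x: enter (0,2) at t=0.5600 ← occupied
  → r_3 = 0.5600
beam 4: φ=135°, α=330°
  dir = (cos 330°, sin 330°) = (0.8660, -0.5000); from cell (1,3)
  next x-line at t=0.8314, next y-line at t=0.8600; Δt_x=1.1547, Δt_y=2.0000
    x: enter (2,3) at t=0.8314
    y: enter (2,2) at t=0.8600
    x: enter (3,2) at t=1.9861
    y: enter (3,1) at t=2.8600
    x: enter (4,1) at t=3.1408 ← occupied
  → r_4 = 3.1408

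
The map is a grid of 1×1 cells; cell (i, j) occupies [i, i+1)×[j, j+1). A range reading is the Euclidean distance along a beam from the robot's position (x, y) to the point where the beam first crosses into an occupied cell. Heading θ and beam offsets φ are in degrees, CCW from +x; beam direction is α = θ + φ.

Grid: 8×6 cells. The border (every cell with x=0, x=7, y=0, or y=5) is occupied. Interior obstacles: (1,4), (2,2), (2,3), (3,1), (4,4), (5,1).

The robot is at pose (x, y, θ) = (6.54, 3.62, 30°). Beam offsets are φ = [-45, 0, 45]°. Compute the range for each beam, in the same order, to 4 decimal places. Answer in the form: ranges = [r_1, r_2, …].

ranges = [0.4762, 0.5312, 1.4287]

beam 1: φ=-45°, α=345°
  d=(0.9659,-0.2588)  start (6,3)  tX=0.4762 tY=2.3955  stride 1/|dx|=1.0353 1/|dy|=3.8637
    cross x-line → (7,3), t=0.4762 (wall)
  → r_1 = 0.4762
beam 2: φ=0°, α=30°
  d=(0.8660,0.5000)  start (6,3)  tX=0.5312 tY=0.7600  stride 1/|dx|=1.1547 1/|dy|=2.0000
    cross x-line → (7,3), t=0.5312 (wall)
  → r_2 = 0.5312
beam 3: φ=45°, α=75°
  d=(0.2588,0.9659)  start (6,3)  tX=1.7773 tY=0.3934  stride 1/|dx|=3.8637 1/|dy|=1.0353
    cross y-line → (6,4), t=0.3934
    cross y-line → (6,5), t=1.4287 (wall)
  → r_3 = 1.4287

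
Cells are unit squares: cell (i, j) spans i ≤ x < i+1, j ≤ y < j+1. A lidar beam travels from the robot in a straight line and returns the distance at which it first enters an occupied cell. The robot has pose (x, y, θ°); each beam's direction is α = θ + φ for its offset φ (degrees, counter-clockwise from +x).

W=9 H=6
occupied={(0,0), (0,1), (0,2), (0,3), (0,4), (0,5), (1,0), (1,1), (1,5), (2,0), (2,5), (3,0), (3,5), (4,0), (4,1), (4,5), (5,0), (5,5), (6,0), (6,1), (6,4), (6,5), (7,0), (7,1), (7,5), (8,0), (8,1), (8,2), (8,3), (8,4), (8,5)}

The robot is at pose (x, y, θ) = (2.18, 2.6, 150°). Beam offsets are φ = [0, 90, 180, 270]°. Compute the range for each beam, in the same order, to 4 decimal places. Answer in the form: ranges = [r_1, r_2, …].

beam 1: φ=0°, α=150°
  direction (-0.8660, 0.5000); cell (2,2); t to first gridline: x 0.2078, y 0.8000 (then +1.1547 / +2.0000)
    (1,2) via x @ 0.2078
    (1,3) via y @ 0.8000
    (0,3) via x @ 1.3625  # hit
  → r_1 = 1.3625
beam 2: φ=90°, α=240°
  direction (-0.5000, -0.8660); cell (2,2); t to first gridline: x 0.3600, y 0.6928 (then +2.0000 / +1.1547)
    (1,2) via x @ 0.3600
    (1,1) via y @ 0.6928  # hit
  → r_2 = 0.6928
beam 3: φ=180°, α=330°
  direction (0.8660, -0.5000); cell (2,2); t to first gridline: x 0.9469, y 1.2000 (then +1.1547 / +2.0000)
    (3,2) via x @ 0.9469
    (3,1) via y @ 1.2000
    (4,1) via x @ 2.1016  # hit
  → r_3 = 2.1016
beam 4: φ=270°, α=60°
  direction (0.5000, 0.8660); cell (2,2); t to first gridline: x 1.6400, y 0.4619 (then +2.0000 / +1.1547)
    (2,3) via y @ 0.4619
    (2,4) via y @ 1.6166
    (3,4) via x @ 1.6400
    (3,5) via y @ 2.7713  # hit
  → r_4 = 2.7713

ranges = [1.3625, 0.6928, 2.1016, 2.7713]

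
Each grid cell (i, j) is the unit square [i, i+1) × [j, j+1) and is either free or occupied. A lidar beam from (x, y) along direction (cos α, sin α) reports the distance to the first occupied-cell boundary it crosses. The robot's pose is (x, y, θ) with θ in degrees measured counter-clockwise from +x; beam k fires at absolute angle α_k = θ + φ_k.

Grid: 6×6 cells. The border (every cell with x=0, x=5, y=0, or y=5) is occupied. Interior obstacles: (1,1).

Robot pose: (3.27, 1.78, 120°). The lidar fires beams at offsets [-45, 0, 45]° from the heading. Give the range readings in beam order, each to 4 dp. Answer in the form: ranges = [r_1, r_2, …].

beam 1: φ=-45°, α=75°
  direction (0.2588, 0.9659); cell (3,1); t to first gridline: x 2.8205, y 0.2278 (then +3.8637 / +1.0353)
    (3,2) via y @ 0.2278
    (3,3) via y @ 1.2630
    (3,4) via y @ 2.2983
    (4,4) via x @ 2.8205
    (4,5) via y @ 3.3336  # hit
  → r_1 = 3.3336
beam 2: φ=0°, α=120°
  direction (-0.5000, 0.8660); cell (3,1); t to first gridline: x 0.5400, y 0.2540 (then +2.0000 / +1.1547)
    (3,2) via y @ 0.2540
    (2,2) via x @ 0.5400
    (2,3) via y @ 1.4087
    (1,3) via x @ 2.5400
    (1,4) via y @ 2.5634
    (1,5) via y @ 3.7181  # hit
  → r_2 = 3.7181
beam 3: φ=45°, α=165°
  direction (-0.9659, 0.2588); cell (3,1); t to first gridline: x 0.2795, y 0.8500 (then +1.0353 / +3.8637)
    (2,1) via x @ 0.2795
    (2,2) via y @ 0.8500
    (1,2) via x @ 1.3148
    (0,2) via x @ 2.3501  # hit
  → r_3 = 2.3501

ranges = [3.3336, 3.7181, 2.3501]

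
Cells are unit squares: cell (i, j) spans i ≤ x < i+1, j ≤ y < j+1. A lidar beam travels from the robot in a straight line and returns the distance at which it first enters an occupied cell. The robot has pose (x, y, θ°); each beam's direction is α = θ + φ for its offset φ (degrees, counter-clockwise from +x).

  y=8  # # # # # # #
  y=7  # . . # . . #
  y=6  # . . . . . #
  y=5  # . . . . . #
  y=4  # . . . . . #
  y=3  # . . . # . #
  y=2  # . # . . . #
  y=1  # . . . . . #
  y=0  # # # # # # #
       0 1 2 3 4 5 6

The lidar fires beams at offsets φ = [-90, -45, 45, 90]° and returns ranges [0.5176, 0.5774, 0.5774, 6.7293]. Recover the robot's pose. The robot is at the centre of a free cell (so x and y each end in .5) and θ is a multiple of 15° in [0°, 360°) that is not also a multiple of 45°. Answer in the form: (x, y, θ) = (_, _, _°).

Candidates: 32 free-cell centres × 16 headings = 512 poses. Raycast each; keep the one whose scan matches to 4 dp.
  (2.5, 5.5, 285°): beam 1 = 1.5529 ≠ 0.5176 ✗
  (5.5, 2.5, 300°): beam 1 = 3.0000 ≠ 0.5176 ✗
  (2.5, 4.5, 195°): beam 1 = 3.6235 ≠ 0.5176 ✗
  (5.5, 3.5, 195°): beam 1 = 4.6587 ≠ 0.5176 ✗
  …
  (4.5, 7.5, 165°): r_1=0.5176, r_2=0.5774, r_3=0.5774, r_4=6.7293 — all match ✓
Only this pose fits every beam.

(x, y, θ) = (4.5, 7.5, 165°)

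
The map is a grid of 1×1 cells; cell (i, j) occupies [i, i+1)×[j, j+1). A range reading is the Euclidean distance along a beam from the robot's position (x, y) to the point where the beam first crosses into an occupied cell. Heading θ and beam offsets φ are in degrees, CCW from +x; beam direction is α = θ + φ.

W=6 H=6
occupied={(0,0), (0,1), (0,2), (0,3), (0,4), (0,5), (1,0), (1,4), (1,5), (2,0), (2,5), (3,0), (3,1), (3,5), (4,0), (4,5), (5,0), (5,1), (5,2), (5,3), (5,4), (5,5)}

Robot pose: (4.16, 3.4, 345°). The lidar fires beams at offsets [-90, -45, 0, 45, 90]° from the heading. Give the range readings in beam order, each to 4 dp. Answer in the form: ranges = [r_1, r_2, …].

ranges = [1.4494, 1.6800, 0.8696, 0.9699, 1.6564]

beam 1: φ=-90°, α=255°
  direction (-0.2588, -0.9659); cell (4,3); t to first gridline: x 0.6182, y 0.4141 (then +3.8637 / +1.0353)
    (4,2) via y @ 0.4141
    (3,2) via x @ 0.6182
    (3,1) via y @ 1.4494  # hit
  → r_1 = 1.4494
beam 2: φ=-45°, α=300°
  direction (0.5000, -0.8660); cell (4,3); t to first gridline: x 1.6800, y 0.4619 (then +2.0000 / +1.1547)
    (4,2) via y @ 0.4619
    (4,1) via y @ 1.6166
    (5,1) via x @ 1.6800  # hit
  → r_2 = 1.6800
beam 3: φ=0°, α=345°
  direction (0.9659, -0.2588); cell (4,3); t to first gridline: x 0.8696, y 1.5455 (then +1.0353 / +3.8637)
    (5,3) via x @ 0.8696  # hit
  → r_3 = 0.8696
beam 4: φ=45°, α=30°
  direction (0.8660, 0.5000); cell (4,3); t to first gridline: x 0.9699, y 1.2000 (then +1.1547 / +2.0000)
    (5,3) via x @ 0.9699  # hit
  → r_4 = 0.9699
beam 5: φ=90°, α=75°
  direction (0.2588, 0.9659); cell (4,3); t to first gridline: x 3.2455, y 0.6212 (then +3.8637 / +1.0353)
    (4,4) via y @ 0.6212
    (4,5) via y @ 1.6564  # hit
  → r_5 = 1.6564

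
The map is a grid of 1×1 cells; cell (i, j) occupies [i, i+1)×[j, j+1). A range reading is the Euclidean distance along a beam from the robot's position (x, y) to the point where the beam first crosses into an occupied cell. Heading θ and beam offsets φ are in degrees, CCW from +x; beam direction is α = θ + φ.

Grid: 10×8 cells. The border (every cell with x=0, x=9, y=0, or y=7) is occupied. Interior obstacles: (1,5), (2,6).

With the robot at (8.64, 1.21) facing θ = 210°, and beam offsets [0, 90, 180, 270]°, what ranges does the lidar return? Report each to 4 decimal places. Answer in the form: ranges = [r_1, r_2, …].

beam 1: φ=0°, α=210°
  direction (-0.8660, -0.5000); cell (8,1); t to first gridline: x 0.7390, y 0.4200 (then +1.1547 / +2.0000)
    (8,0) via y @ 0.4200  # hit
  → r_1 = 0.4200
beam 2: φ=90°, α=300°
  direction (0.5000, -0.8660); cell (8,1); t to first gridline: x 0.7200, y 0.2425 (then +2.0000 / +1.1547)
    (8,0) via y @ 0.2425  # hit
  → r_2 = 0.2425
beam 3: φ=180°, α=30°
  direction (0.8660, 0.5000); cell (8,1); t to first gridline: x 0.4157, y 1.5800 (then +1.1547 / +2.0000)
    (9,1) via x @ 0.4157  # hit
  → r_3 = 0.4157
beam 4: φ=270°, α=120°
  direction (-0.5000, 0.8660); cell (8,1); t to first gridline: x 1.2800, y 0.9122 (then +2.0000 / +1.1547)
    (8,2) via y @ 0.9122
    (7,2) via x @ 1.2800
    (7,3) via y @ 2.0669
    (7,4) via y @ 3.2216
    (6,4) via x @ 3.2800
    (6,5) via y @ 4.3763
    (5,5) via x @ 5.2800
    (5,6) via y @ 5.5310
    (5,7) via y @ 6.6857  # hit
  → r_4 = 6.6857

ranges = [0.4200, 0.2425, 0.4157, 6.6857]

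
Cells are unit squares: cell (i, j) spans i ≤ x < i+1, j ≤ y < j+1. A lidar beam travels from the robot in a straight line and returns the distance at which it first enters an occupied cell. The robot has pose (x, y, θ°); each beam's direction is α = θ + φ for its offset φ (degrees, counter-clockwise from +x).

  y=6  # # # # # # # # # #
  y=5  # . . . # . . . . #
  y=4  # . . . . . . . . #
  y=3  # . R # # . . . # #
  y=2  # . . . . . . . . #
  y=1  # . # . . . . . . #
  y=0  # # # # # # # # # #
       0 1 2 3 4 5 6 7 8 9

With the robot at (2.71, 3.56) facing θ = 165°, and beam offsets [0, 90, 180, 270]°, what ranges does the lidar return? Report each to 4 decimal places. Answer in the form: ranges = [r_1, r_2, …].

ranges = [1.7703, 1.6150, 0.3002, 2.5261]

beam 1: φ=0°, α=165°
  cosα=-0.9659 sinα=0.2588 | (2,3) | tMaxX 0.7350 tMaxY 1.7000 | tΔX 1.0353 tΔY 3.8637
    t=0.7350 [x] (1,3)
    t=1.7000 [y] (1,4)
    t=1.7703 [x] (0,4) — stop
  → r_1 = 1.7703
beam 2: φ=90°, α=255°
  cosα=-0.2588 sinα=-0.9659 | (2,3) | tMaxX 2.7432 tMaxY 0.5798 | tΔX 3.8637 tΔY 1.0353
    t=0.5798 [y] (2,2)
    t=1.6150 [y] (2,1) — stop
  → r_2 = 1.6150
beam 3: φ=180°, α=345°
  cosα=0.9659 sinα=-0.2588 | (2,3) | tMaxX 0.3002 tMaxY 2.1637 | tΔX 1.0353 tΔY 3.8637
    t=0.3002 [x] (3,3) — stop
  → r_3 = 0.3002
beam 4: φ=270°, α=75°
  cosα=0.2588 sinα=0.9659 | (2,3) | tMaxX 1.1205 tMaxY 0.4555 | tΔX 3.8637 tΔY 1.0353
    t=0.4555 [y] (2,4)
    t=1.1205 [x] (3,4)
    t=1.4908 [y] (3,5)
    t=2.5261 [y] (3,6) — stop
  → r_4 = 2.5261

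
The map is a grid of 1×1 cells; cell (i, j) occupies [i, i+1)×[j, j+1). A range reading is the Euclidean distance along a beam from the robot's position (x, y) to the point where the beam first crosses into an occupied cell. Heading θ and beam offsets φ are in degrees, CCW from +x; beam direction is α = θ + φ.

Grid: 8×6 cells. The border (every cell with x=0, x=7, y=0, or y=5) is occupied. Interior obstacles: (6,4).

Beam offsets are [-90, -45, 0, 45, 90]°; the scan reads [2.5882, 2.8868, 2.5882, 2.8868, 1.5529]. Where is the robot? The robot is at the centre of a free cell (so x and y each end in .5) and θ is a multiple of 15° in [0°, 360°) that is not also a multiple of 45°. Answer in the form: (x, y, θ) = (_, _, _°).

Candidates: 23 free-cell centres × 16 headings = 368 poses. Raycast each; keep the one whose scan matches to 4 dp.
  (3.5, 2.5, 240°): beam 1 = 2.8868 ≠ 2.5882 ✗
  (5.5, 4.5, 330°): beam 1 = 4.0415 ≠ 2.5882 ✗
  (6.5, 1.5, 120°): beam 1 = 0.5774 ≠ 2.5882 ✗
  (6.5, 2.5, 195°): beam 1 = 1.5529 ≠ 2.5882 ✗
  …
  (3.5, 2.5, 165°): r_1=2.5882, r_2=2.8868, r_3=2.5882, r_4=2.8868, r_5=1.5529 — all match ✓
Only this pose fits every beam.

(x, y, θ) = (3.5, 2.5, 165°)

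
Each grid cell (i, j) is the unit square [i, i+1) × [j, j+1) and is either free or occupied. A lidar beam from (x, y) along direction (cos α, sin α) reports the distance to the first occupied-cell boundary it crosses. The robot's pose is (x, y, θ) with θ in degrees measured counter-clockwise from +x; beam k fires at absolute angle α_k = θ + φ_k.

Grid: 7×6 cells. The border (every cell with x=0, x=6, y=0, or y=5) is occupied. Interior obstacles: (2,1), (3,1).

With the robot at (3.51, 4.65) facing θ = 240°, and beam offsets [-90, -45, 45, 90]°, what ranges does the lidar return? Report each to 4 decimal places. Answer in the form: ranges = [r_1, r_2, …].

ranges = [0.7000, 2.5985, 3.7788, 2.8752]

beam 1: φ=-90°, α=150°
  dir = (cos 150°, sin 150°) = (-0.8660, 0.5000); from cell (3,4)
  next x-line at t=0.5889, next y-line at t=0.7000; Δt_x=1.1547, Δt_y=2.0000
    x: enter (2,4) at t=0.5889
    y: enter (2,5) at t=0.7000 ← occupied
  → r_1 = 0.7000
beam 2: φ=-45°, α=195°
  dir = (cos 195°, sin 195°) = (-0.9659, -0.2588); from cell (3,4)
  next x-line at t=0.5280, next y-line at t=2.5114; Δt_x=1.0353, Δt_y=3.8637
    x: enter (2,4) at t=0.5280
    x: enter (1,4) at t=1.5633
    y: enter (1,3) at t=2.5114
    x: enter (0,3) at t=2.5985 ← occupied
  → r_2 = 2.5985
beam 3: φ=45°, α=285°
  dir = (cos 285°, sin 285°) = (0.2588, -0.9659); from cell (3,4)
  next x-line at t=1.8932, next y-line at t=0.6729; Δt_x=3.8637, Δt_y=1.0353
    y: enter (3,3) at t=0.6729
    y: enter (3,2) at t=1.7082
    x: enter (4,2) at t=1.8932
    y: enter (4,1) at t=2.7435
    y: enter (4,0) at t=3.7788 ← occupied
  → r_3 = 3.7788
beam 4: φ=90°, α=330°
  dir = (cos 330°, sin 330°) = (0.8660, -0.5000); from cell (3,4)
  next x-line at t=0.5658, next y-line at t=1.3000; Δt_x=1.1547, Δt_y=2.0000
    x: enter (4,4) at t=0.5658
    y: enter (4,3) at t=1.3000
    x: enter (5,3) at t=1.7205
    x: enter (6,3) at t=2.8752 ← occupied
  → r_4 = 2.8752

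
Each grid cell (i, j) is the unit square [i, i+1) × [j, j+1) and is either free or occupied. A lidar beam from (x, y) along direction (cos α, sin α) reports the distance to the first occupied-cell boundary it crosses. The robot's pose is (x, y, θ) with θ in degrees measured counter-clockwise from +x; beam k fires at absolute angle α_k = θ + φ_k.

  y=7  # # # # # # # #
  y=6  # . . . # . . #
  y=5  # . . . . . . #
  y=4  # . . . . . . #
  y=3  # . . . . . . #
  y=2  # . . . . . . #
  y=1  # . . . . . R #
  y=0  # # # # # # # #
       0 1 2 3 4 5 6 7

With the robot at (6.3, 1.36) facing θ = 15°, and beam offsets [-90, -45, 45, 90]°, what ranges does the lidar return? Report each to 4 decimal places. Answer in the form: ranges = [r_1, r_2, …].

ranges = [0.3727, 0.7200, 1.4000, 5.0228]

beam 1: φ=-90°, α=285°
  d=(0.2588,-0.9659)  start (6,1)  tX=2.7046 tY=0.3727  stride 1/|dx|=3.8637 1/|dy|=1.0353
    cross y-line → (6,0), t=0.3727 (wall)
  → r_1 = 0.3727
beam 2: φ=-45°, α=330°
  d=(0.8660,-0.5000)  start (6,1)  tX=0.8083 tY=0.7200  stride 1/|dx|=1.1547 1/|dy|=2.0000
    cross y-line → (6,0), t=0.7200 (wall)
  → r_2 = 0.7200
beam 3: φ=45°, α=60°
  d=(0.5000,0.8660)  start (6,1)  tX=1.4000 tY=0.7390  stride 1/|dx|=2.0000 1/|dy|=1.1547
    cross y-line → (6,2), t=0.7390
    cross x-line → (7,2), t=1.4000 (wall)
  → r_3 = 1.4000
beam 4: φ=90°, α=105°
  d=(-0.2588,0.9659)  start (6,1)  tX=1.1591 tY=0.6626  stride 1/|dx|=3.8637 1/|dy|=1.0353
    cross y-line → (6,2), t=0.6626
    cross x-line → (5,2), t=1.1591
    cross y-line → (5,3), t=1.6979
    cross y-line → (5,4), t=2.7331
    cross y-line → (5,5), t=3.7684
    cross y-line → (5,6), t=4.8037
    cross x-line → (4,6), t=5.0228 (wall)
  → r_4 = 5.0228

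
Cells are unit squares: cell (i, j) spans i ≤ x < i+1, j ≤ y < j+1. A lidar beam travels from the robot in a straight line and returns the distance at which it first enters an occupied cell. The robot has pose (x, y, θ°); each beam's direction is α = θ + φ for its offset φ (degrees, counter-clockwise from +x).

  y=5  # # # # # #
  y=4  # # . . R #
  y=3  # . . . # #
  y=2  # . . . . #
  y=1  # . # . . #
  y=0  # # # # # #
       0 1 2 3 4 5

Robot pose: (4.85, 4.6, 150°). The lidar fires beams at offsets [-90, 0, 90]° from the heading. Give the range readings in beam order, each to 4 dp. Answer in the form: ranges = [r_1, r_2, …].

beam 1: φ=-90°, α=60°
  dir = (cos 60°, sin 60°) = (0.5000, 0.8660); from cell (4,4)
  next x-line at t=0.3000, next y-line at t=0.4619; Δt_x=2.0000, Δt_y=1.1547
    x: enter (5,4) at t=0.3000 ← occupied
  → r_1 = 0.3000
beam 2: φ=0°, α=150°
  dir = (cos 150°, sin 150°) = (-0.8660, 0.5000); from cell (4,4)
  next x-line at t=0.9815, next y-line at t=0.8000; Δt_x=1.1547, Δt_y=2.0000
    y: enter (4,5) at t=0.8000 ← occupied
  → r_2 = 0.8000
beam 3: φ=90°, α=240°
  dir = (cos 240°, sin 240°) = (-0.5000, -0.8660); from cell (4,4)
  next x-line at t=1.7000, next y-line at t=0.6928; Δt_x=2.0000, Δt_y=1.1547
    y: enter (4,3) at t=0.6928 ← occupied
  → r_3 = 0.6928

ranges = [0.3000, 0.8000, 0.6928]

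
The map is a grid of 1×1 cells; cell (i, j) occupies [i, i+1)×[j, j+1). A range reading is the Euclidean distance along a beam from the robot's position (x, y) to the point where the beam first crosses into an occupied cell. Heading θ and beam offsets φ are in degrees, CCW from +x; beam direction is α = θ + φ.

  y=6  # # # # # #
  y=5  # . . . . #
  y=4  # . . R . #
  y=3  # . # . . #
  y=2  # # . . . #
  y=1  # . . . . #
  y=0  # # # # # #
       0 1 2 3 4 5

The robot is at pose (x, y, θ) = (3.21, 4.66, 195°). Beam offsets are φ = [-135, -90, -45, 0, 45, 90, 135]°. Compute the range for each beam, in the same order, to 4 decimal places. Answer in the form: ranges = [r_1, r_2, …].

ranges = [1.5473, 1.3873, 2.5519, 2.2880, 0.7621, 3.7891, 2.0669]

beam 1: φ=-135°, α=60°
  direction (0.5000, 0.8660); cell (3,4); t to first gridline: x 1.5800, y 0.3926 (then +2.0000 / +1.1547)
    (3,5) via y @ 0.3926
    (3,6) via y @ 1.5473  # hit
  → r_1 = 1.5473
beam 2: φ=-90°, α=105°
  direction (-0.2588, 0.9659); cell (3,4); t to first gridline: x 0.8114, y 0.3520 (then +3.8637 / +1.0353)
    (3,5) via y @ 0.3520
    (2,5) via x @ 0.8114
    (2,6) via y @ 1.3873  # hit
  → r_2 = 1.3873
beam 3: φ=-45°, α=150°
  direction (-0.8660, 0.5000); cell (3,4); t to first gridline: x 0.2425, y 0.6800 (then +1.1547 / +2.0000)
    (2,4) via x @ 0.2425
    (2,5) via y @ 0.6800
    (1,5) via x @ 1.3972
    (0,5) via x @ 2.5519  # hit
  → r_3 = 2.5519
beam 4: φ=0°, α=195°
  direction (-0.9659, -0.2588); cell (3,4); t to first gridline: x 0.2174, y 2.5500 (then +1.0353 / +3.8637)
    (2,4) via x @ 0.2174
    (1,4) via x @ 1.2527
    (0,4) via x @ 2.2880  # hit
  → r_4 = 2.2880
beam 5: φ=45°, α=240°
  direction (-0.5000, -0.8660); cell (3,4); t to first gridline: x 0.4200, y 0.7621 (then +2.0000 / +1.1547)
    (2,4) via x @ 0.4200
    (2,3) via y @ 0.7621  # hit
  → r_5 = 0.7621
beam 6: φ=90°, α=285°
  direction (0.2588, -0.9659); cell (3,4); t to first gridline: x 3.0523, y 0.6833 (then +3.8637 / +1.0353)
    (3,3) via y @ 0.6833
    (3,2) via y @ 1.7186
    (3,1) via y @ 2.7538
    (4,1) via x @ 3.0523
    (4,0) via y @ 3.7891  # hit
  → r_6 = 3.7891
beam 7: φ=135°, α=330°
  direction (0.8660, -0.5000); cell (3,4); t to first gridline: x 0.9122, y 1.3200 (then +1.1547 / +2.0000)
    (4,4) via x @ 0.9122
    (4,3) via y @ 1.3200
    (5,3) via x @ 2.0669  # hit
  → r_7 = 2.0669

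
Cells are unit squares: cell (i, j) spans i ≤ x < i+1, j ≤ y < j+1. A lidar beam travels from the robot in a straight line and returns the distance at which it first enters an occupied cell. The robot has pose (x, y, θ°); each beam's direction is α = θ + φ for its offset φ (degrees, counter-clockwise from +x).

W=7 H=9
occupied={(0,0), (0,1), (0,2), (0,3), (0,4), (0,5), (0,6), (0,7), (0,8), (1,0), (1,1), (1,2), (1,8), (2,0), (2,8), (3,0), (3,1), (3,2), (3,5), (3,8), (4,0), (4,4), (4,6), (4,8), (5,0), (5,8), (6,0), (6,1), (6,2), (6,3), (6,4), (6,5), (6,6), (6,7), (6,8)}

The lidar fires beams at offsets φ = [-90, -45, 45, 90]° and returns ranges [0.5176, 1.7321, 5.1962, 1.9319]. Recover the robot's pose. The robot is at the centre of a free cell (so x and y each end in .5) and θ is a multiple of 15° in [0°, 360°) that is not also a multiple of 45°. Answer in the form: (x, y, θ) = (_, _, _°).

The pose lattice has 28·16 = 448 candidates. Test each by forward raycasting.
  (2.5, 2.5, 105°): beam 2 = 2.8868 ≠ 1.7321 ✗
  (2.5, 6.5, 75°): beam 1 = 1.5529 ≠ 0.5176 ✗
  (2.5, 2.5, 345°): beam 1 = 1.5529 ≠ 0.5176 ✗
  (5.5, 1.5, 210°): beam 1 = 2.8868 ≠ 0.5176 ✗
  …
  (1.5, 3.5, 15°): r_1=0.5176, r_2=1.7321, r_3=5.1962, r_4=1.9319 — all match ✓
Unique over the lattice → pose = (1.5, 3.5, 15°).

(x, y, θ) = (1.5, 3.5, 15°)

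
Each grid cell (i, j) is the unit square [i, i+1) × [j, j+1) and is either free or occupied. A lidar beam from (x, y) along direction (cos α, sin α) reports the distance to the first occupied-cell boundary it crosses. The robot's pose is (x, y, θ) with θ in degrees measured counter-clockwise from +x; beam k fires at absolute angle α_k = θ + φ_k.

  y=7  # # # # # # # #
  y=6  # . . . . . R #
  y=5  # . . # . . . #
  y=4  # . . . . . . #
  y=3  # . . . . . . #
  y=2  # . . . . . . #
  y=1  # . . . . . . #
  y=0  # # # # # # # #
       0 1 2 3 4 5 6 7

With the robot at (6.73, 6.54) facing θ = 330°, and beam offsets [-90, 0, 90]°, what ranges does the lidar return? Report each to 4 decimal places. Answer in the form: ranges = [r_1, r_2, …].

ranges = [6.3970, 0.3118, 0.5312]

beam 1: φ=-90°, α=240°
  direction (-0.5000, -0.8660); cell (6,6); t to first gridline: x 1.4600, y 0.6235 (then +2.0000 / +1.1547)
    (6,5) via y @ 0.6235
    (5,5) via x @ 1.4600
    (5,4) via y @ 1.7782
    (5,3) via y @ 2.9329
    (4,3) via x @ 3.4600
    (4,2) via y @ 4.0876
    (4,1) via y @ 5.2423
    (3,1) via x @ 5.4600
    (3,0) via y @ 6.3970  # hit
  → r_1 = 6.3970
beam 2: φ=0°, α=330°
  direction (0.8660, -0.5000); cell (6,6); t to first gridline: x 0.3118, y 1.0800 (then +1.1547 / +2.0000)
    (7,6) via x @ 0.3118  # hit
  → r_2 = 0.3118
beam 3: φ=90°, α=60°
  direction (0.5000, 0.8660); cell (6,6); t to first gridline: x 0.5400, y 0.5312 (then +2.0000 / +1.1547)
    (6,7) via y @ 0.5312  # hit
  → r_3 = 0.5312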